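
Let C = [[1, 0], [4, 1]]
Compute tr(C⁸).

2

C = I + N where N = [[0, 0], [4, 0]] is strictly lower-triangular, so N² = 0.
(I + N)⁸ = I + 8·N = [[1, 0], [32, 1]].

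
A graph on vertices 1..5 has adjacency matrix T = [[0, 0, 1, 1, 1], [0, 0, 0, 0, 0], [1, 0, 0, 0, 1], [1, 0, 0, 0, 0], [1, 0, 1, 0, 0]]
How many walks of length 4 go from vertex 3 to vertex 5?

The number of length-4 walks from vertex 3 to vertex 5 is entry (3,5) of T⁴, where T is the adjacency matrix.
T² = [[3, 0, 1, 0, 1], [0, 0, 0, 0, 0], [1, 0, 2, 1, 1], [0, 0, 1, 1, 1], [1, 0, 1, 1, 2]]
T³ = [[2, 0, 4, 3, 4], [0, 0, 0, 0, 0], [4, 0, 2, 1, 3], [3, 0, 1, 0, 1], [4, 0, 3, 1, 2]]
T⁴ = [[11, 0, 6, 2, 6], [0, 0, 0, 0, 0], [6, 0, 7, 4, 6], [2, 0, 4, 3, 4], [6, 0, 6, 4, 7]]

6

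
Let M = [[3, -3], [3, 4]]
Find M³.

M² = [[0, -21], [21, 7]]
M³ = [[-63, -84], [84, -35]]

[[-63, -84], [84, -35]]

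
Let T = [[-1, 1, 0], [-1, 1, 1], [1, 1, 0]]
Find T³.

[[1, 1, 0], [-1, 3, 1], [1, 1, 2]]

T² = [[0, 0, 1], [1, 1, 1], [-2, 2, 1]]
T³ = [[1, 1, 0], [-1, 3, 1], [1, 1, 2]]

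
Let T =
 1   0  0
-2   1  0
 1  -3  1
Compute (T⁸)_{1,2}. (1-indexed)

0

T = I + N where N = [[0, 0, 0], [-2, 0, 0], [1, -3, 0]] is strictly lower-triangular, so N³ = 0.
(I + N)⁸ = I + 8·N + 28·N² = [[1, 0, 0], [-16, 1, 0], [176, -24, 1]].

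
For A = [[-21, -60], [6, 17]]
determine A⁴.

tr A = -4 and det A = 3, so the characteristic polynomial is λ² − (-4)λ + (3) with roots -1 and -3.
Eigenvectors give P = [[3, -10], [-1, 3]] with P⁻¹ = [[-3, -10], [-1, -3]], and A = P·diag(-1, -3)·P⁻¹.
Then A⁴ = P·diag(1, 81)·P⁻¹ = [[3, -810], [-1, 243]] · [[-3, -10], [-1, -3]] = [[801, 2400], [-240, -719]].

[[801, 2400], [-240, -719]]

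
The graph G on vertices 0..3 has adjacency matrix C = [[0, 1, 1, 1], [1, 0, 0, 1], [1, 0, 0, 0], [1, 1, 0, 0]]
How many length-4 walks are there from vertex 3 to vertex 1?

6

The number of length-4 walks from vertex 3 to vertex 1 is entry (3,1) of C^4, where C is the adjacency matrix.
C^2 = [[3, 1, 0, 1], [1, 2, 1, 1], [0, 1, 1, 1], [1, 1, 1, 2]]
C^3 = [[2, 4, 3, 4], [4, 2, 1, 3], [3, 1, 0, 1], [4, 3, 1, 2]]
C^4 = [[11, 6, 2, 6], [6, 7, 4, 6], [2, 4, 3, 4], [6, 6, 4, 7]]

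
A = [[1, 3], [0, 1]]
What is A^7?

[[1, 21], [0, 1]]

A = I + N where N = [[0, 3], [0, 0]] is strictly upper-triangular, so N^2 = 0.
(I + N)^7 = I + 7·N = [[1, 21], [0, 1]].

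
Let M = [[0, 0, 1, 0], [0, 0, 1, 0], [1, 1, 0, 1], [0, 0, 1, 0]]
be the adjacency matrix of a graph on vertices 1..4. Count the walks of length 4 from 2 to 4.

3

The number of length-4 walks from vertex 2 to vertex 4 is entry (2,4) of M⁴, where M is the adjacency matrix.
M² = [[1, 1, 0, 1], [1, 1, 0, 1], [0, 0, 3, 0], [1, 1, 0, 1]]
M³ = [[0, 0, 3, 0], [0, 0, 3, 0], [3, 3, 0, 3], [0, 0, 3, 0]]
M⁴ = [[3, 3, 0, 3], [3, 3, 0, 3], [0, 0, 9, 0], [3, 3, 0, 3]]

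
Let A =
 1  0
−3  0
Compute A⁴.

A² = [[1, 0], [−3, 0]]
A³ = [[1, 0], [−3, 0]]
A⁴ = [[1, 0], [−3, 0]]

[[1, 0], [−3, 0]]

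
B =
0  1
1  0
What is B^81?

[[0, 1], [1, 0]]

B² = I (check: tr B = 0 and det B = -1), so B^81 = B since 81 is odd.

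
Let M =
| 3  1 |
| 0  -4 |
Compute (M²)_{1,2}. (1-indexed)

-1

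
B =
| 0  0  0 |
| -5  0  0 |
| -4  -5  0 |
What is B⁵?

[[0, 0, 0], [0, 0, 0], [0, 0, 0]]

B is strictly triangular, hence nilpotent: B³ = 0, so B⁵ = 0.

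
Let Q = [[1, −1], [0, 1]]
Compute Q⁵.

Q = I + N where N = [[0, −1], [0, 0]] is strictly upper-triangular, so N² = 0.
(I + N)⁵ = I + 5·N = [[1, −5], [0, 1]].

[[1, −5], [0, 1]]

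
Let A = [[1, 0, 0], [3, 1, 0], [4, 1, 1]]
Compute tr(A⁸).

A = I + N where N = [[0, 0, 0], [3, 0, 0], [4, 1, 0]] is strictly lower-triangular, so N³ = 0.
(I + N)⁸ = I + 8·N + 28·N² = [[1, 0, 0], [24, 1, 0], [116, 8, 1]].

3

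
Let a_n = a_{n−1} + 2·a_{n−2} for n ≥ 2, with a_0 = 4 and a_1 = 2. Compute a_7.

With companion matrix B = [[1, 2], [1, 0]], [a_n, a_{n−1}]ᵀ = B·[a_{n−1}, a_{n−2}]ᵀ, so [a_7, a_6]ᵀ = B⁶·[a_1, a_0]ᵀ.
B⁶ = [[43, 42], [21, 22]], giving [a_7, a_6]ᵀ = [[254], [130]].

254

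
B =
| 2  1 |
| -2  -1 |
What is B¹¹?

B² = B (a projection; rank 1, trace 1), so B¹¹ = B.

[[2, 1], [-2, -1]]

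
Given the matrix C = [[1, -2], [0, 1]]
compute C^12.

[[1, -24], [0, 1]]

C = I + N where N = [[0, -2], [0, 0]] is strictly upper-triangular, so N^2 = 0.
(I + N)^12 = I + 12·N = [[1, -24], [0, 1]].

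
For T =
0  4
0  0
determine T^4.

[[0, 0], [0, 0]]

T is strictly triangular, hence nilpotent: T^2 = 0, so T^4 = 0.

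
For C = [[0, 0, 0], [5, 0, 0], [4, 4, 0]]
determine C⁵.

C is strictly triangular, hence nilpotent: C³ = 0, so C⁵ = 0.

[[0, 0, 0], [0, 0, 0], [0, 0, 0]]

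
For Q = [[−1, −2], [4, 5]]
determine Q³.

tr Q = 4 and det Q = 3, so the characteristic polynomial is λ² − (4)λ + (3) with roots 3 and 1.
Eigenvectors give P = [[−1, −1], [2, 1]] with P⁻¹ = [[1, 1], [−2, −1]], and Q = P·diag(3, 1)·P⁻¹.
Then Q³ = P·diag(27, 1)·P⁻¹ = [[−27, −1], [54, 1]] · [[1, 1], [−2, −1]] = [[−25, −26], [52, 53]].

[[−25, −26], [52, 53]]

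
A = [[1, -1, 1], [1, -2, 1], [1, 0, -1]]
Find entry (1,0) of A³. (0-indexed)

A² = [[1, 1, -1], [0, 3, -2], [0, -1, 2]]
A³ = [[1, -3, 3], [1, -6, 5], [1, 2, -3]]

1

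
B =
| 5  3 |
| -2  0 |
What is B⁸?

[[19171, 18915], [-12610, -12354]]

tr B = 5 and det B = 6, so the characteristic polynomial is λ² − (5)λ + (6) with roots 3 and 2.
Eigenvectors give P = [[3, 1], [-2, -1]] with P⁻¹ = [[1, 1], [-2, -3]], and B = P·diag(3, 2)·P⁻¹.
Then B⁸ = P·diag(6561, 256)·P⁻¹ = [[19683, 256], [-13122, -256]] · [[1, 1], [-2, -3]] = [[19171, 18915], [-12610, -12354]].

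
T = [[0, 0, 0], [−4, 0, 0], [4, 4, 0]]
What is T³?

T is strictly triangular, hence nilpotent: T³ = 0, so T³ = 0.

[[0, 0, 0], [0, 0, 0], [0, 0, 0]]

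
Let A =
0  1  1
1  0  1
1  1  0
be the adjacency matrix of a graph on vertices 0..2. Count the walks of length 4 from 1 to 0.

5

The number of length-4 walks from vertex 1 to vertex 0 is entry (1,0) of A⁴, where A is the adjacency matrix.
A² = [[2, 1, 1], [1, 2, 1], [1, 1, 2]]
A³ = [[2, 3, 3], [3, 2, 3], [3, 3, 2]]
A⁴ = [[6, 5, 5], [5, 6, 5], [5, 5, 6]]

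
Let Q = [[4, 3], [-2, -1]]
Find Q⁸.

tr Q = 3 and det Q = 2, so the characteristic polynomial is λ² − (3)λ + (2) with roots 2 and 1.
Eigenvectors give P = [[3, 1], [-2, -1]] with P⁻¹ = [[1, 1], [-2, -3]], and Q = P·diag(2, 1)·P⁻¹.
Then Q⁸ = P·diag(256, 1)·P⁻¹ = [[768, 1], [-512, -1]] · [[1, 1], [-2, -3]] = [[766, 765], [-510, -509]].

[[766, 765], [-510, -509]]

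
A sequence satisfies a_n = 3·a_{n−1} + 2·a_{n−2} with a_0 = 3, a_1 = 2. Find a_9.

82400

With companion matrix B = [[3, 2], [1, 0]], [a_n, a_{n−1}]ᵀ = B·[a_{n−1}, a_{n−2}]ᵀ, so [a_9, a_8]ᵀ = B⁸·[a_1, a_0]ᵀ.
B⁸ = [[22363, 12558], [6279, 3526]], giving [a_9, a_8]ᵀ = [[82400], [23136]].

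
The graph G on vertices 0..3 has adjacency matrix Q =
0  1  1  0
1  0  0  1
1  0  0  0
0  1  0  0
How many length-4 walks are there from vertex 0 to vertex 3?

3

The number of length-4 walks from vertex 0 to vertex 3 is entry (0,3) of Q⁴, where Q is the adjacency matrix.
Q² = [[2, 0, 0, 1], [0, 2, 1, 0], [0, 1, 1, 0], [1, 0, 0, 1]]
Q³ = [[0, 3, 2, 0], [3, 0, 0, 2], [2, 0, 0, 1], [0, 2, 1, 0]]
Q⁴ = [[5, 0, 0, 3], [0, 5, 3, 0], [0, 3, 2, 0], [3, 0, 0, 2]]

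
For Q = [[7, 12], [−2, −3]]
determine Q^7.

tr Q = 4 and det Q = 3, so the characteristic polynomial is λ² − (4)λ + (3) with roots 1 and 3.
Eigenvectors give P = [[2, 3], [−1, −1]] with P⁻¹ = [[−1, −3], [1, 2]], and Q = P·diag(1, 3)·P⁻¹.
Then Q^7 = P·diag(1, 2187)·P⁻¹ = [[2, 6561], [−1, −2187]] · [[−1, −3], [1, 2]] = [[6559, 13116], [−2186, −4371]].

[[6559, 13116], [−2186, −4371]]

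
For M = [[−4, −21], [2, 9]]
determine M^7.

tr M = 5 and det M = 6, so the characteristic polynomial is λ² − (5)λ + (6) with roots 3 and 2.
Eigenvectors give P = [[−3, 7], [1, −2]] with P⁻¹ = [[2, 7], [1, 3]], and M = P·diag(3, 2)·P⁻¹.
Then M^7 = P·diag(2187, 128)·P⁻¹ = [[−6561, 896], [2187, −256]] · [[2, 7], [1, 3]] = [[−12226, −43239], [4118, 14541]].

[[−12226, −43239], [4118, 14541]]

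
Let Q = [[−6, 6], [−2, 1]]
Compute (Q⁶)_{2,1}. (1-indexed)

tr Q = −5 and det Q = 6, so the characteristic polynomial is λ² − (−5)λ + (6) with roots −2 and −3.
Eigenvectors give P = [[−3, 2], [−2, 1]] with P⁻¹ = [[1, −2], [2, −3]], and Q = P·diag(−2, −3)·P⁻¹.
Then Q⁶ = P·diag(64, 729)·P⁻¹ = [[−192, 1458], [−128, 729]] · [[1, −2], [2, −3]] = [[2724, −3990], [1330, −1931]].

1330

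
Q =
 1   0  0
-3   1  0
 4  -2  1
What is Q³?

[[1, 0, 0], [-9, 1, 0], [30, -6, 1]]

Q = I + N where N = [[0, 0, 0], [-3, 0, 0], [4, -2, 0]] is strictly lower-triangular, so N³ = 0.
(I + N)³ = I + 3·N + 3·N² = [[1, 0, 0], [-9, 1, 0], [30, -6, 1]].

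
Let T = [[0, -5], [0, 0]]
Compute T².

T is strictly triangular, hence nilpotent: T² = 0, so T² = 0.

[[0, 0], [0, 0]]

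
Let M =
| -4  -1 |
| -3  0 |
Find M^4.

[[409, 88], [264, 57]]

M^2 = [[19, 4], [12, 3]]
M^3 = [[-88, -19], [-57, -12]]
M^4 = [[409, 88], [264, 57]]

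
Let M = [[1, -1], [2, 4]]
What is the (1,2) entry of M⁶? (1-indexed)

-665

tr M = 5 and det M = 6, so the characteristic polynomial is λ² − (5)λ + (6) with roots 3 and 2.
Eigenvectors give P = [[-1, -1], [2, 1]] with P⁻¹ = [[1, 1], [-2, -1]], and M = P·diag(3, 2)·P⁻¹.
Then M⁶ = P·diag(729, 64)·P⁻¹ = [[-729, -64], [1458, 64]] · [[1, 1], [-2, -1]] = [[-601, -665], [1330, 1394]].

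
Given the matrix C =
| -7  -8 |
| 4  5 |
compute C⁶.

tr C = -2 and det C = -3, so the characteristic polynomial is λ² − (-2)λ + (-3) with roots 1 and -3.
Eigenvectors give P = [[-1, -2], [1, 1]] with P⁻¹ = [[1, 2], [-1, -1]], and C = P·diag(1, -3)·P⁻¹.
Then C⁶ = P·diag(1, 729)·P⁻¹ = [[-1, -1458], [1, 729]] · [[1, 2], [-1, -1]] = [[1457, 1456], [-728, -727]].

[[1457, 1456], [-728, -727]]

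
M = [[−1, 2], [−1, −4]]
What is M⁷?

tr M = −5 and det M = 6, so the characteristic polynomial is λ² − (−5)λ + (6) with roots −3 and −2.
Eigenvectors give P = [[1, 2], [−1, −1]] with P⁻¹ = [[−1, −2], [1, 1]], and M = P·diag(−3, −2)·P⁻¹.
Then M⁷ = P·diag(−2187, −128)·P⁻¹ = [[−2187, −256], [2187, 128]] · [[−1, −2], [1, 1]] = [[1931, 4118], [−2059, −4246]].

[[1931, 4118], [−2059, −4246]]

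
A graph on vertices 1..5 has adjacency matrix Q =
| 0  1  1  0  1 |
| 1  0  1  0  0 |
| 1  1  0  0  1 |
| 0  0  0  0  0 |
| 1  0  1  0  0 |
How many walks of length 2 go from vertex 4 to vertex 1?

0

The number of length-2 walks from vertex 4 to vertex 1 is entry (4,1) of Q², where Q is the adjacency matrix.
Q² = [[3, 1, 2, 0, 1], [1, 2, 1, 0, 2], [2, 1, 3, 0, 1], [0, 0, 0, 0, 0], [1, 2, 1, 0, 2]]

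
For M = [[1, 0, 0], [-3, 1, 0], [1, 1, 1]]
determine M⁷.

M = I + N where N = [[0, 0, 0], [-3, 0, 0], [1, 1, 0]] is strictly lower-triangular, so N³ = 0.
(I + N)⁷ = I + 7·N + 21·N² = [[1, 0, 0], [-21, 1, 0], [-56, 7, 1]].

[[1, 0, 0], [-21, 1, 0], [-56, 7, 1]]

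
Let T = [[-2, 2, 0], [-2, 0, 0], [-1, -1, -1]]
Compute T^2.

[[0, -4, 0], [4, -4, 0], [5, -1, 1]]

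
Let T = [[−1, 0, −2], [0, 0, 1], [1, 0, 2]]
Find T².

[[−1, 0, −2], [1, 0, 2], [1, 0, 2]]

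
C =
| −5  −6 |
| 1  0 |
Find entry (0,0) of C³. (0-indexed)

−65

tr C = −5 and det C = 6, so the characteristic polynomial is λ² − (−5)λ + (6) with roots −3 and −2.
Eigenvectors give P = [[−3, 2], [1, −1]] with P⁻¹ = [[−1, −2], [−1, −3]], and C = P·diag(−3, −2)·P⁻¹.
Then C³ = P·diag(−27, −8)·P⁻¹ = [[81, −16], [−27, 8]] · [[−1, −2], [−1, −3]] = [[−65, −114], [19, 30]].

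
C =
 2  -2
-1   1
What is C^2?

[[6, -6], [-3, 3]]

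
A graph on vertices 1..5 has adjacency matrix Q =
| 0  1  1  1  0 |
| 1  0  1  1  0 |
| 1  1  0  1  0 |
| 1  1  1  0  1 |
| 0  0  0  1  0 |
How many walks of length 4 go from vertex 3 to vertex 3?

The number of length-4 walks from vertex 3 to vertex 3 is entry (3,3) of Q⁴, where Q is the adjacency matrix.
Q² = [[3, 2, 2, 2, 1], [2, 3, 2, 2, 1], [2, 2, 3, 2, 1], [2, 2, 2, 4, 0], [1, 1, 1, 0, 1]]
Q³ = [[6, 7, 7, 8, 2], [7, 6, 7, 8, 2], [7, 7, 6, 8, 2], [8, 8, 8, 6, 4], [2, 2, 2, 4, 0]]
Q⁴ = [[22, 21, 21, 22, 8], [21, 22, 21, 22, 8], [21, 21, 22, 22, 8], [22, 22, 22, 28, 6], [8, 8, 8, 6, 4]]

22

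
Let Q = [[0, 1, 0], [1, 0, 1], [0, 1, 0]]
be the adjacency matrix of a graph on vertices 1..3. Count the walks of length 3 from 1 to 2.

The number of length-3 walks from vertex 1 to vertex 2 is entry (1,2) of Q^3, where Q is the adjacency matrix.
Q^2 = [[1, 0, 1], [0, 2, 0], [1, 0, 1]]
Q^3 = [[0, 2, 0], [2, 0, 2], [0, 2, 0]]

2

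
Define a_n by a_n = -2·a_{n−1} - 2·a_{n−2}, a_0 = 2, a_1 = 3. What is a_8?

With companion matrix M = [[-2, -2], [1, 0]], [a_n, a_{n−1}]ᵀ = M·[a_{n−1}, a_{n−2}]ᵀ, so [a_8, a_7]ᵀ = M⁷·[a_1, a_0]ᵀ.
M⁷ = [[0, 16], [-8, -16]], giving [a_8, a_7]ᵀ = [[32], [-56]].

32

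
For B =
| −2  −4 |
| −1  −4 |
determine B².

[[8, 24], [6, 20]]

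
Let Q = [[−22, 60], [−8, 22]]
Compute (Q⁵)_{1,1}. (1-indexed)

−352

tr Q = 0 and det Q = −4, so the characteristic polynomial is λ² − (0)λ + (−4) with roots −2 and 2.
Eigenvectors give P = [[3, −5], [1, −2]] with P⁻¹ = [[2, −5], [1, −3]], and Q = P·diag(−2, 2)·P⁻¹.
Then Q⁵ = P·diag(−32, 32)·P⁻¹ = [[−96, −160], [−32, −64]] · [[2, −5], [1, −3]] = [[−352, 960], [−128, 352]].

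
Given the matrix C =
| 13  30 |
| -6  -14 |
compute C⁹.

tr C = -1 and det C = -2, so the characteristic polynomial is λ² − (-1)λ + (-2) with roots 1 and -2.
Eigenvectors give P = [[5, -2], [-2, 1]] with P⁻¹ = [[1, 2], [2, 5]], and C = P·diag(1, -2)·P⁻¹.
Then C⁹ = P·diag(1, -512)·P⁻¹ = [[5, 1024], [-2, -512]] · [[1, 2], [2, 5]] = [[2053, 5130], [-1026, -2564]].

[[2053, 5130], [-1026, -2564]]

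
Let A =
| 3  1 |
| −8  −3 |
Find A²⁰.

[[1, 0], [0, 1]]

A² = I (check: tr A = 0 and det A = −1), so A²⁰ = I since 20 is even.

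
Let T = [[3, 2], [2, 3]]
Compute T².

[[13, 12], [12, 13]]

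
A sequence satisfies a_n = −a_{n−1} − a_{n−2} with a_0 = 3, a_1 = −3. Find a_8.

With companion matrix M = [[−1, −1], [1, 0]], [a_n, a_{n−1}]ᵀ = M·[a_{n−1}, a_{n−2}]ᵀ, so [a_8, a_7]ᵀ = M⁷·[a_1, a_0]ᵀ.
M⁷ = [[−1, −1], [1, 0]], giving [a_8, a_7]ᵀ = [[0], [−3]].

0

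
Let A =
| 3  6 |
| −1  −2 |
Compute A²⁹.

[[3, 6], [−1, −2]]

A² = A (a projection; rank 1, trace 1), so A²⁹ = A.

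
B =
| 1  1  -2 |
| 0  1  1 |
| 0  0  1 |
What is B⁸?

B = I + N where N = [[0, 1, -2], [0, 0, 1], [0, 0, 0]] is strictly upper-triangular, so N³ = 0.
(I + N)⁸ = I + 8·N + 28·N² = [[1, 8, 12], [0, 1, 8], [0, 0, 1]].

[[1, 8, 12], [0, 1, 8], [0, 0, 1]]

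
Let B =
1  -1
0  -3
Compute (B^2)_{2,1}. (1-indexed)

0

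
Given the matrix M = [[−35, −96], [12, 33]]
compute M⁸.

[[59041, 157440], [−19680, −52479]]

tr M = −2 and det M = −3, so the characteristic polynomial is λ² − (−2)λ + (−3) with roots 1 and −3.
Eigenvectors give P = [[−8, −3], [3, 1]] with P⁻¹ = [[1, 3], [−3, −8]], and M = P·diag(1, −3)·P⁻¹.
Then M⁸ = P·diag(1, 6561)·P⁻¹ = [[−8, −19683], [3, 6561]] · [[1, 3], [−3, −8]] = [[59041, 157440], [−19680, −52479]].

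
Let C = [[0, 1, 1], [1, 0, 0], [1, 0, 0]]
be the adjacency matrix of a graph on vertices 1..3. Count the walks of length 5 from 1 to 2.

The number of length-5 walks from vertex 1 to vertex 2 is entry (1,2) of C^5, where C is the adjacency matrix.
C^2 = [[2, 0, 0], [0, 1, 1], [0, 1, 1]]
C^3 = [[0, 2, 2], [2, 0, 0], [2, 0, 0]]
C^4 = [[4, 0, 0], [0, 2, 2], [0, 2, 2]]
C^5 = [[0, 4, 4], [4, 0, 0], [4, 0, 0]]

4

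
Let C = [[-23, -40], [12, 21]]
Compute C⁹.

tr C = -2 and det C = -3, so the characteristic polynomial is λ² − (-2)λ + (-3) with roots 1 and -3.
Eigenvectors give P = [[-5, -2], [3, 1]] with P⁻¹ = [[1, 2], [-3, -5]], and C = P·diag(1, -3)·P⁻¹.
Then C⁹ = P·diag(1, -19683)·P⁻¹ = [[-5, 39366], [3, -19683]] · [[1, 2], [-3, -5]] = [[-118103, -196840], [59052, 98421]].

[[-118103, -196840], [59052, 98421]]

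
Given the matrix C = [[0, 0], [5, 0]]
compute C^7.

[[0, 0], [0, 0]]

C is strictly triangular, hence nilpotent: C^2 = 0, so C^7 = 0.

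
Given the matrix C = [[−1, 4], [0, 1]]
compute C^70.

C² = I (check: tr C = 0 and det C = −1), so C^70 = I since 70 is even.

[[1, 0], [0, 1]]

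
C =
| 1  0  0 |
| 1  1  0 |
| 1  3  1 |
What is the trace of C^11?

3

C = I + N where N = [[0, 0, 0], [1, 0, 0], [1, 3, 0]] is strictly lower-triangular, so N^3 = 0.
(I + N)^11 = I + 11·N + 55·N^2 = [[1, 0, 0], [11, 1, 0], [176, 33, 1]].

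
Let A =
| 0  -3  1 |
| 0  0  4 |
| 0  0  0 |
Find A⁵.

[[0, 0, 0], [0, 0, 0], [0, 0, 0]]

A is strictly triangular, hence nilpotent: A³ = 0, so A⁵ = 0.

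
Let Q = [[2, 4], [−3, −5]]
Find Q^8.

[[−764, −1020], [765, 1021]]

tr Q = −3 and det Q = 2, so the characteristic polynomial is λ² − (−3)λ + (2) with roots −1 and −2.
Eigenvectors give P = [[−4, 1], [3, −1]] with P⁻¹ = [[−1, −1], [−3, −4]], and Q = P·diag(−1, −2)·P⁻¹.
Then Q^8 = P·diag(1, 256)·P⁻¹ = [[−4, 256], [3, −256]] · [[−1, −1], [−3, −4]] = [[−764, −1020], [765, 1021]].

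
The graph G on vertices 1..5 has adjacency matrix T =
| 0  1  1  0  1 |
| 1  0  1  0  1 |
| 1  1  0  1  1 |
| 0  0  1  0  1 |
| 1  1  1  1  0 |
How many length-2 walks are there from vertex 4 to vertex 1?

The number of length-2 walks from vertex 4 to vertex 1 is entry (4,1) of T², where T is the adjacency matrix.
T² = [[3, 2, 2, 2, 2], [2, 3, 2, 2, 2], [2, 2, 4, 1, 3], [2, 2, 1, 2, 1], [2, 2, 3, 1, 4]]

2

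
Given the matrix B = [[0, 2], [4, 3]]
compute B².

[[8, 6], [12, 17]]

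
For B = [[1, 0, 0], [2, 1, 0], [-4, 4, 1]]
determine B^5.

[[1, 0, 0], [10, 1, 0], [60, 20, 1]]

B = I + N where N = [[0, 0, 0], [2, 0, 0], [-4, 4, 0]] is strictly lower-triangular, so N^3 = 0.
(I + N)^5 = I + 5·N + 10·N^2 = [[1, 0, 0], [10, 1, 0], [60, 20, 1]].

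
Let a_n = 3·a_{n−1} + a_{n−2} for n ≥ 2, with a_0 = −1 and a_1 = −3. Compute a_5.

With companion matrix M = [[3, 1], [1, 0]], [a_n, a_{n−1}]ᵀ = M·[a_{n−1}, a_{n−2}]ᵀ, so [a_5, a_4]ᵀ = M^4·[a_1, a_0]ᵀ.
M^4 = [[109, 33], [33, 10]], giving [a_5, a_4]ᵀ = [[−360], [−109]].

−360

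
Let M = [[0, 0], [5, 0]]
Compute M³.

M is strictly triangular, hence nilpotent: M² = 0, so M³ = 0.

[[0, 0], [0, 0]]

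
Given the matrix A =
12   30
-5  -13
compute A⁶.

tr A = -1 and det A = -6, so the characteristic polynomial is λ² − (-1)λ + (-6) with roots 2 and -3.
Eigenvectors give P = [[-3, 2], [1, -1]] with P⁻¹ = [[-1, -2], [-1, -3]], and A = P·diag(2, -3)·P⁻¹.
Then A⁶ = P·diag(64, 729)·P⁻¹ = [[-192, 1458], [64, -729]] · [[-1, -2], [-1, -3]] = [[-1266, -3990], [665, 2059]].

[[-1266, -3990], [665, 2059]]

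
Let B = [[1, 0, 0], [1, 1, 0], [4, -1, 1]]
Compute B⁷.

[[1, 0, 0], [7, 1, 0], [7, -7, 1]]

B = I + N where N = [[0, 0, 0], [1, 0, 0], [4, -1, 0]] is strictly lower-triangular, so N³ = 0.
(I + N)⁷ = I + 7·N + 21·N² = [[1, 0, 0], [7, 1, 0], [7, -7, 1]].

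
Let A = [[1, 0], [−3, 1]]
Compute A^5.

A = I + N where N = [[0, 0], [−3, 0]] is strictly lower-triangular, so N^2 = 0.
(I + N)^5 = I + 5·N = [[1, 0], [−15, 1]].

[[1, 0], [−15, 1]]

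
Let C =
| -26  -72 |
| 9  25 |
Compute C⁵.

tr C = -1 and det C = -2, so the characteristic polynomial is λ² − (-1)λ + (-2) with roots -2 and 1.
Eigenvectors give P = [[-3, -8], [1, 3]] with P⁻¹ = [[-3, -8], [1, 3]], and C = P·diag(-2, 1)·P⁻¹.
Then C⁵ = P·diag(-32, 1)·P⁻¹ = [[96, -8], [-32, 3]] · [[-3, -8], [1, 3]] = [[-296, -792], [99, 265]].

[[-296, -792], [99, 265]]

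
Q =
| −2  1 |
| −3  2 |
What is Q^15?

Q² = I (check: tr Q = 0 and det Q = −1), so Q^15 = Q since 15 is odd.

[[−2, 1], [−3, 2]]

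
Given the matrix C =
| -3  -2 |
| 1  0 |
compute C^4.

[[31, 30], [-15, -14]]

tr C = -3 and det C = 2, so the characteristic polynomial is λ² − (-3)λ + (2) with roots -2 and -1.
Eigenvectors give P = [[2, 1], [-1, -1]] with P⁻¹ = [[1, 1], [-1, -2]], and C = P·diag(-2, -1)·P⁻¹.
Then C^4 = P·diag(16, 1)·P⁻¹ = [[32, 1], [-16, -1]] · [[1, 1], [-1, -2]] = [[31, 30], [-15, -14]].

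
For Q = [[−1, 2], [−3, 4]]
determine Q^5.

[[−61, 62], [−93, 94]]

tr Q = 3 and det Q = 2, so the characteristic polynomial is λ² − (3)λ + (2) with roots 1 and 2.
Eigenvectors give P = [[1, −2], [1, −3]] with P⁻¹ = [[3, −2], [1, −1]], and Q = P·diag(1, 2)·P⁻¹.
Then Q^5 = P·diag(1, 32)·P⁻¹ = [[1, −64], [1, −96]] · [[3, −2], [1, −1]] = [[−61, 62], [−93, 94]].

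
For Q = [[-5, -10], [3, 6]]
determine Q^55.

Q² = Q (a projection; rank 1, trace 1), so Q^55 = Q.

[[-5, -10], [3, 6]]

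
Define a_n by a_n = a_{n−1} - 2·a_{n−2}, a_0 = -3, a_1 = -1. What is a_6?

With companion matrix B = [[1, -2], [1, 0]], [a_n, a_{n−1}]ᵀ = B·[a_{n−1}, a_{n−2}]ᵀ, so [a_6, a_5]ᵀ = B⁵·[a_1, a_0]ᵀ.
B⁵ = [[5, 2], [-1, 6]], giving [a_6, a_5]ᵀ = [[-11], [-17]].

-11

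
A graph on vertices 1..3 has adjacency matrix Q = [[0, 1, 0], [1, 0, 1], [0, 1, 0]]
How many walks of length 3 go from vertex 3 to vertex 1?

0

The number of length-3 walks from vertex 3 to vertex 1 is entry (3,1) of Q³, where Q is the adjacency matrix.
Q² = [[1, 0, 1], [0, 2, 0], [1, 0, 1]]
Q³ = [[0, 2, 0], [2, 0, 2], [0, 2, 0]]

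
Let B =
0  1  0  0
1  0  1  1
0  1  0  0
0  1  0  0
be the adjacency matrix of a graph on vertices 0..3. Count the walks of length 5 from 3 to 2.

0

The number of length-5 walks from vertex 3 to vertex 2 is entry (3,2) of B⁵, where B is the adjacency matrix.
B² = [[1, 0, 1, 1], [0, 3, 0, 0], [1, 0, 1, 1], [1, 0, 1, 1]]
B³ = [[0, 3, 0, 0], [3, 0, 3, 3], [0, 3, 0, 0], [0, 3, 0, 0]]
B⁴ = [[3, 0, 3, 3], [0, 9, 0, 0], [3, 0, 3, 3], [3, 0, 3, 3]]
B⁵ = [[0, 9, 0, 0], [9, 0, 9, 9], [0, 9, 0, 0], [0, 9, 0, 0]]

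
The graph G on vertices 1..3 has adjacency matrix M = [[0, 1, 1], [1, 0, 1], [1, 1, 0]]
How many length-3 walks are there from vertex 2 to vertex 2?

2

The number of length-3 walks from vertex 2 to vertex 2 is entry (2,2) of M³, where M is the adjacency matrix.
M² = [[2, 1, 1], [1, 2, 1], [1, 1, 2]]
M³ = [[2, 3, 3], [3, 2, 3], [3, 3, 2]]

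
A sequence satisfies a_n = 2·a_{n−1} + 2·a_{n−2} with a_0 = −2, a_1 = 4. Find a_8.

2272

With companion matrix Q = [[2, 2], [1, 0]], [a_n, a_{n−1}]ᵀ = Q·[a_{n−1}, a_{n−2}]ᵀ, so [a_8, a_7]ᵀ = Q^7·[a_1, a_0]ᵀ.
Q^7 = [[896, 656], [328, 240]], giving [a_8, a_7]ᵀ = [[2272], [832]].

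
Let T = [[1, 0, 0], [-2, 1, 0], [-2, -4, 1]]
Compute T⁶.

T = I + N where N = [[0, 0, 0], [-2, 0, 0], [-2, -4, 0]] is strictly lower-triangular, so N³ = 0.
(I + N)⁶ = I + 6·N + 15·N² = [[1, 0, 0], [-12, 1, 0], [108, -24, 1]].

[[1, 0, 0], [-12, 1, 0], [108, -24, 1]]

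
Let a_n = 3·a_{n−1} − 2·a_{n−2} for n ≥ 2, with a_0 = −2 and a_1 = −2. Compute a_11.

With companion matrix M = [[3, −2], [1, 0]], [a_n, a_{n−1}]ᵀ = M·[a_{n−1}, a_{n−2}]ᵀ, so [a_11, a_10]ᵀ = M¹⁰·[a_1, a_0]ᵀ.
M¹⁰ = [[2047, −2046], [1023, −1022]], giving [a_11, a_10]ᵀ = [[−2], [−2]].

−2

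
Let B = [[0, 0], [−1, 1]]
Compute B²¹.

B² = B (a projection; rank 1, trace 1), so B²¹ = B.

[[0, 0], [−1, 1]]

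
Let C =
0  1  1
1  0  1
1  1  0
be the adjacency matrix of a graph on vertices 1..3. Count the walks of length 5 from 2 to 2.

The number of length-5 walks from vertex 2 to vertex 2 is entry (2,2) of C⁵, where C is the adjacency matrix.
C² = [[2, 1, 1], [1, 2, 1], [1, 1, 2]]
C³ = [[2, 3, 3], [3, 2, 3], [3, 3, 2]]
C⁴ = [[6, 5, 5], [5, 6, 5], [5, 5, 6]]
C⁵ = [[10, 11, 11], [11, 10, 11], [11, 11, 10]]

10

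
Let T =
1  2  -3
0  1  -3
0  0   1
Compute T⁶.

[[1, 12, -108], [0, 1, -18], [0, 0, 1]]

T = I + N where N = [[0, 2, -3], [0, 0, -3], [0, 0, 0]] is strictly upper-triangular, so N³ = 0.
(I + N)⁶ = I + 6·N + 15·N² = [[1, 12, -108], [0, 1, -18], [0, 0, 1]].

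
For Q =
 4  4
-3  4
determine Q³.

Q² = [[4, 32], [-24, 4]]
Q³ = [[-80, 144], [-108, -80]]

[[-80, 144], [-108, -80]]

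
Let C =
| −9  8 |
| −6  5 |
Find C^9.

tr C = −4 and det C = 3, so the characteristic polynomial is λ² − (−4)λ + (3) with roots −1 and −3.
Eigenvectors give P = [[1, 4], [1, 3]] with P⁻¹ = [[−3, 4], [1, −1]], and C = P·diag(−1, −3)·P⁻¹.
Then C^9 = P·diag(−1, −19683)·P⁻¹ = [[−1, −78732], [−1, −59049]] · [[−3, 4], [1, −1]] = [[−78729, 78728], [−59046, 59045]].

[[−78729, 78728], [−59046, 59045]]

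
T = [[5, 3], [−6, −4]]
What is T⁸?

tr T = 1 and det T = −2, so the characteristic polynomial is λ² − (1)λ + (−2) with roots 2 and −1.
Eigenvectors give P = [[−1, −1], [1, 2]] with P⁻¹ = [[−2, −1], [1, 1]], and T = P·diag(2, −1)·P⁻¹.
Then T⁸ = P·diag(256, 1)·P⁻¹ = [[−256, −1], [256, 2]] · [[−2, −1], [1, 1]] = [[511, 255], [−510, −254]].

[[511, 255], [−510, −254]]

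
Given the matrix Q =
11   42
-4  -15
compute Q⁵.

[[1451, 5082], [-484, -1695]]

tr Q = -4 and det Q = 3, so the characteristic polynomial is λ² − (-4)λ + (3) with roots -1 and -3.
Eigenvectors give P = [[7, -3], [-2, 1]] with P⁻¹ = [[1, 3], [2, 7]], and Q = P·diag(-1, -3)·P⁻¹.
Then Q⁵ = P·diag(-1, -243)·P⁻¹ = [[-7, 729], [2, -243]] · [[1, 3], [2, 7]] = [[1451, 5082], [-484, -1695]].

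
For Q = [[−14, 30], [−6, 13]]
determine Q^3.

[[−44, 90], [−18, 37]]

tr Q = −1 and det Q = −2, so the characteristic polynomial is λ² − (−1)λ + (−2) with roots −2 and 1.
Eigenvectors give P = [[5, 2], [2, 1]] with P⁻¹ = [[1, −2], [−2, 5]], and Q = P·diag(−2, 1)·P⁻¹.
Then Q^3 = P·diag(−8, 1)·P⁻¹ = [[−40, 2], [−16, 1]] · [[1, −2], [−2, 5]] = [[−44, 90], [−18, 37]].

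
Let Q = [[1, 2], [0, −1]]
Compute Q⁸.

[[1, 0], [0, 1]]

Q² = I (check: tr Q = 0 and det Q = −1), so Q⁸ = I since 8 is even.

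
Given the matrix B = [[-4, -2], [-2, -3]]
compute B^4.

B^2 = [[20, 14], [14, 13]]
B^3 = [[-108, -82], [-82, -67]]
B^4 = [[596, 462], [462, 365]]

[[596, 462], [462, 365]]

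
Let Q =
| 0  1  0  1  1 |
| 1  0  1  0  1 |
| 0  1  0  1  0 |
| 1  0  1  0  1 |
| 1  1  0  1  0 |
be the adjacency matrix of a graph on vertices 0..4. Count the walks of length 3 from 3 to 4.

7

The number of length-3 walks from vertex 3 to vertex 4 is entry (3,4) of Q³, where Q is the adjacency matrix.
Q² = [[3, 1, 2, 1, 2], [1, 3, 0, 3, 1], [2, 0, 2, 0, 2], [1, 3, 0, 3, 1], [2, 1, 2, 1, 3]]
Q³ = [[4, 7, 2, 7, 5], [7, 2, 6, 2, 7], [2, 6, 0, 6, 2], [7, 2, 6, 2, 7], [5, 7, 2, 7, 4]]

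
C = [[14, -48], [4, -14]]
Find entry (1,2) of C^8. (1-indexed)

tr C = 0 and det C = -4, so the characteristic polynomial is λ² − (0)λ + (-4) with roots -2 and 2.
Eigenvectors give P = [[3, 4], [1, 1]] with P⁻¹ = [[-1, 4], [1, -3]], and C = P·diag(-2, 2)·P⁻¹.
Then C^8 = P·diag(256, 256)·P⁻¹ = [[768, 1024], [256, 256]] · [[-1, 4], [1, -3]] = [[256, 0], [0, 256]].

0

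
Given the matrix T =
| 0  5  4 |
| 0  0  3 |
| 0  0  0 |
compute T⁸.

T is strictly triangular, hence nilpotent: T³ = 0, so T⁸ = 0.

[[0, 0, 0], [0, 0, 0], [0, 0, 0]]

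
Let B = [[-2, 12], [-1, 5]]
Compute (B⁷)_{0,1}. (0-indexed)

tr B = 3 and det B = 2, so the characteristic polynomial is λ² − (3)λ + (2) with roots 2 and 1.
Eigenvectors give P = [[3, 4], [1, 1]] with P⁻¹ = [[-1, 4], [1, -3]], and B = P·diag(2, 1)·P⁻¹.
Then B⁷ = P·diag(128, 1)·P⁻¹ = [[384, 4], [128, 1]] · [[-1, 4], [1, -3]] = [[-380, 1524], [-127, 509]].

1524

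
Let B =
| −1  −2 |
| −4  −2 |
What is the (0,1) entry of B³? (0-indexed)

B² = [[9, 6], [12, 12]]
B³ = [[−33, −30], [−60, −48]]

−30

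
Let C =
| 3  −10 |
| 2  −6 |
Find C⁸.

tr C = −3 and det C = 2, so the characteristic polynomial is λ² − (−3)λ + (2) with roots −2 and −1.
Eigenvectors give P = [[2, −5], [1, −2]] with P⁻¹ = [[−2, 5], [−1, 2]], and C = P·diag(−2, −1)·P⁻¹.
Then C⁸ = P·diag(256, 1)·P⁻¹ = [[512, −5], [256, −2]] · [[−2, 5], [−1, 2]] = [[−1019, 2550], [−510, 1276]].

[[−1019, 2550], [−510, 1276]]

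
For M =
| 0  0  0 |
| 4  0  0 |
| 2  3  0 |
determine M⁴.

M is strictly triangular, hence nilpotent: M³ = 0, so M⁴ = 0.

[[0, 0, 0], [0, 0, 0], [0, 0, 0]]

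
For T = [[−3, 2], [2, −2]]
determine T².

[[13, −10], [−10, 8]]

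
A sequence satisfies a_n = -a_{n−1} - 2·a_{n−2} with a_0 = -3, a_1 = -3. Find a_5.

21

With companion matrix B = [[-1, -2], [1, 0]], [a_n, a_{n−1}]ᵀ = B·[a_{n−1}, a_{n−2}]ᵀ, so [a_5, a_4]ᵀ = B⁴·[a_1, a_0]ᵀ.
B⁴ = [[-1, -6], [3, 2]], giving [a_5, a_4]ᵀ = [[21], [-15]].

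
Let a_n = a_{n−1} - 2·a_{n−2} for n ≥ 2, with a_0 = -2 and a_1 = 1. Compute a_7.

27

With companion matrix T = [[1, -2], [1, 0]], [a_n, a_{n−1}]ᵀ = T·[a_{n−1}, a_{n−2}]ᵀ, so [a_7, a_6]ᵀ = T⁶·[a_1, a_0]ᵀ.
T⁶ = [[7, -10], [5, 2]], giving [a_7, a_6]ᵀ = [[27], [1]].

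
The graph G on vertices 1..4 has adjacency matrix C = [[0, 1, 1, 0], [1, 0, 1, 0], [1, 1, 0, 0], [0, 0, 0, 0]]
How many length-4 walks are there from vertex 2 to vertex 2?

6

The number of length-4 walks from vertex 2 to vertex 2 is entry (2,2) of C^4, where C is the adjacency matrix.
C^2 = [[2, 1, 1, 0], [1, 2, 1, 0], [1, 1, 2, 0], [0, 0, 0, 0]]
C^3 = [[2, 3, 3, 0], [3, 2, 3, 0], [3, 3, 2, 0], [0, 0, 0, 0]]
C^4 = [[6, 5, 5, 0], [5, 6, 5, 0], [5, 5, 6, 0], [0, 0, 0, 0]]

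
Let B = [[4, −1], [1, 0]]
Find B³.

[[56, −15], [15, −4]]

B² = [[15, −4], [4, −1]]
B³ = [[56, −15], [15, −4]]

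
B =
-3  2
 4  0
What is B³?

B² = [[17, -6], [-12, 8]]
B³ = [[-75, 34], [68, -24]]

[[-75, 34], [68, -24]]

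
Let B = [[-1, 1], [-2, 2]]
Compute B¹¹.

[[-1, 1], [-2, 2]]

B² = B (a projection; rank 1, trace 1), so B¹¹ = B.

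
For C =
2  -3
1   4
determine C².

[[1, -18], [6, 13]]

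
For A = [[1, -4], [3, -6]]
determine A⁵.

[[601, -844], [633, -876]]

tr A = -5 and det A = 6, so the characteristic polynomial is λ² − (-5)λ + (6) with roots -3 and -2.
Eigenvectors give P = [[1, 4], [1, 3]] with P⁻¹ = [[-3, 4], [1, -1]], and A = P·diag(-3, -2)·P⁻¹.
Then A⁵ = P·diag(-243, -32)·P⁻¹ = [[-243, -128], [-243, -96]] · [[-3, 4], [1, -1]] = [[601, -844], [633, -876]].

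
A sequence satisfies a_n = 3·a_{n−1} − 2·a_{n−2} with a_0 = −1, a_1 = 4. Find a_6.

314

With companion matrix M = [[3, −2], [1, 0]], [a_n, a_{n−1}]ᵀ = M·[a_{n−1}, a_{n−2}]ᵀ, so [a_6, a_5]ᵀ = M^5·[a_1, a_0]ᵀ.
M^5 = [[63, −62], [31, −30]], giving [a_6, a_5]ᵀ = [[314], [154]].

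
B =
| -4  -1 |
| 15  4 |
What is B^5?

[[-4, -1], [15, 4]]

B² = I (check: tr B = 0 and det B = -1), so B^5 = B since 5 is odd.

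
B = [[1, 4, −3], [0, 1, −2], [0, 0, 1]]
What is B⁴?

B = I + N where N = [[0, 4, −3], [0, 0, −2], [0, 0, 0]] is strictly upper-triangular, so N³ = 0.
(I + N)⁴ = I + 4·N + 6·N² = [[1, 16, −60], [0, 1, −8], [0, 0, 1]].

[[1, 16, −60], [0, 1, −8], [0, 0, 1]]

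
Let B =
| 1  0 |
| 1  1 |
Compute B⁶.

[[1, 0], [6, 1]]

B = I + N where N = [[0, 0], [1, 0]] is strictly lower-triangular, so N² = 0.
(I + N)⁶ = I + 6·N = [[1, 0], [6, 1]].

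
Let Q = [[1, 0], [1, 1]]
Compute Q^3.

Q = I + N where N = [[0, 0], [1, 0]] is strictly lower-triangular, so N^2 = 0.
(I + N)^3 = I + 3·N = [[1, 0], [3, 1]].

[[1, 0], [3, 1]]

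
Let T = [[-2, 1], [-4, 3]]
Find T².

[[0, 1], [-4, 5]]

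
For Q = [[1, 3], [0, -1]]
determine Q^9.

[[1, 3], [0, -1]]

Q² = I (check: tr Q = 0 and det Q = -1), so Q^9 = Q since 9 is odd.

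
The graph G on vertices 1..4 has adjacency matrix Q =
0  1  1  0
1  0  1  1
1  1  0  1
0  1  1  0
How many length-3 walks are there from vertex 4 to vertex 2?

The number of length-3 walks from vertex 4 to vertex 2 is entry (4,2) of Q^3, where Q is the adjacency matrix.
Q^2 = [[2, 1, 1, 2], [1, 3, 2, 1], [1, 2, 3, 1], [2, 1, 1, 2]]
Q^3 = [[2, 5, 5, 2], [5, 4, 5, 5], [5, 5, 4, 5], [2, 5, 5, 2]]

5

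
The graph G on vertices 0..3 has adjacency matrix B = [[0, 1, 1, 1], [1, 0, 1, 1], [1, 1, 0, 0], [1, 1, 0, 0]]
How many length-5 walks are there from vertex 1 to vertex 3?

29

The number of length-5 walks from vertex 1 to vertex 3 is entry (1,3) of B⁵, where B is the adjacency matrix.
B² = [[3, 2, 1, 1], [2, 3, 1, 1], [1, 1, 2, 2], [1, 1, 2, 2]]
B³ = [[4, 5, 5, 5], [5, 4, 5, 5], [5, 5, 2, 2], [5, 5, 2, 2]]
B⁴ = [[15, 14, 9, 9], [14, 15, 9, 9], [9, 9, 10, 10], [9, 9, 10, 10]]
B⁵ = [[32, 33, 29, 29], [33, 32, 29, 29], [29, 29, 18, 18], [29, 29, 18, 18]]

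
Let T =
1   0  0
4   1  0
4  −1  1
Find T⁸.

[[1, 0, 0], [32, 1, 0], [−80, −8, 1]]

T = I + N where N = [[0, 0, 0], [4, 0, 0], [4, −1, 0]] is strictly lower-triangular, so N³ = 0.
(I + N)⁸ = I + 8·N + 28·N² = [[1, 0, 0], [32, 1, 0], [−80, −8, 1]].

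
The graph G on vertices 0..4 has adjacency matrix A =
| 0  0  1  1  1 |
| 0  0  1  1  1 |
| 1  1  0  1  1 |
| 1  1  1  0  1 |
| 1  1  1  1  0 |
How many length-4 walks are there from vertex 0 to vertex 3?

The number of length-4 walks from vertex 0 to vertex 3 is entry (0,3) of A^4, where A is the adjacency matrix.
A^2 = [[3, 3, 2, 2, 2], [3, 3, 2, 2, 2], [2, 2, 4, 3, 3], [2, 2, 3, 4, 3], [2, 2, 3, 3, 4]]
A^3 = [[6, 6, 10, 10, 10], [6, 6, 10, 10, 10], [10, 10, 10, 11, 11], [10, 10, 11, 10, 11], [10, 10, 11, 11, 10]]
A^4 = [[30, 30, 32, 32, 32], [30, 30, 32, 32, 32], [32, 32, 42, 41, 41], [32, 32, 41, 42, 41], [32, 32, 41, 41, 42]]

32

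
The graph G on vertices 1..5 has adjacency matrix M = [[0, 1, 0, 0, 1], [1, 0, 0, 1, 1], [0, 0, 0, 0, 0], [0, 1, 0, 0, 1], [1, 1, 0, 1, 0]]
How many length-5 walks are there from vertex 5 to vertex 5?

The number of length-5 walks from vertex 5 to vertex 5 is entry (5,5) of M⁵, where M is the adjacency matrix.
M² = [[2, 1, 0, 2, 1], [1, 3, 0, 1, 2], [0, 0, 0, 0, 0], [2, 1, 0, 2, 1], [1, 2, 0, 1, 3]]
M³ = [[2, 5, 0, 2, 5], [5, 4, 0, 5, 5], [0, 0, 0, 0, 0], [2, 5, 0, 2, 5], [5, 5, 0, 5, 4]]
M⁴ = [[10, 9, 0, 10, 9], [9, 15, 0, 9, 14], [0, 0, 0, 0, 0], [10, 9, 0, 10, 9], [9, 14, 0, 9, 15]]
M⁵ = [[18, 29, 0, 18, 29], [29, 32, 0, 29, 33], [0, 0, 0, 0, 0], [18, 29, 0, 18, 29], [29, 33, 0, 29, 32]]

32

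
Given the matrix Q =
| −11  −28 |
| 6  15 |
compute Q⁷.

tr Q = 4 and det Q = 3, so the characteristic polynomial is λ² − (4)λ + (3) with roots 3 and 1.
Eigenvectors give P = [[−2, 7], [1, −3]] with P⁻¹ = [[3, 7], [1, 2]], and Q = P·diag(3, 1)·P⁻¹.
Then Q⁷ = P·diag(2187, 1)·P⁻¹ = [[−4374, 7], [2187, −3]] · [[3, 7], [1, 2]] = [[−13115, −30604], [6558, 15303]].

[[−13115, −30604], [6558, 15303]]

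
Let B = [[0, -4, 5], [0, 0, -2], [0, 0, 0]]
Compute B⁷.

[[0, 0, 0], [0, 0, 0], [0, 0, 0]]

B is strictly triangular, hence nilpotent: B³ = 0, so B⁷ = 0.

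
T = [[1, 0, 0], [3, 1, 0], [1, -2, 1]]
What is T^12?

T = I + N where N = [[0, 0, 0], [3, 0, 0], [1, -2, 0]] is strictly lower-triangular, so N^3 = 0.
(I + N)^12 = I + 12·N + 66·N^2 = [[1, 0, 0], [36, 1, 0], [-384, -24, 1]].

[[1, 0, 0], [36, 1, 0], [-384, -24, 1]]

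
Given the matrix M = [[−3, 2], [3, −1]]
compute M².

[[15, −8], [−12, 7]]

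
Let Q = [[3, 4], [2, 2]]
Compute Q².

[[17, 20], [10, 12]]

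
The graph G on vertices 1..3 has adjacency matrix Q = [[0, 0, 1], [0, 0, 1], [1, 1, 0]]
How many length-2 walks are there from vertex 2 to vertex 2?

The number of length-2 walks from vertex 2 to vertex 2 is entry (2,2) of Q², where Q is the adjacency matrix.
Q² = [[1, 1, 0], [1, 1, 0], [0, 0, 2]]

1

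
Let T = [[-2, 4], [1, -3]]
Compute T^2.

[[8, -20], [-5, 13]]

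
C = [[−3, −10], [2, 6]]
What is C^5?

[[−123, −310], [62, 156]]

tr C = 3 and det C = 2, so the characteristic polynomial is λ² − (3)λ + (2) with roots 1 and 2.
Eigenvectors give P = [[5, −2], [−2, 1]] with P⁻¹ = [[1, 2], [2, 5]], and C = P·diag(1, 2)·P⁻¹.
Then C^5 = P·diag(1, 32)·P⁻¹ = [[5, −64], [−2, 32]] · [[1, 2], [2, 5]] = [[−123, −310], [62, 156]].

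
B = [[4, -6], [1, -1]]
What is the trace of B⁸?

257

tr B = 3 and det B = 2, so the characteristic polynomial is λ² − (3)λ + (2) with roots 2 and 1.
Eigenvectors give P = [[-3, -2], [-1, -1]] with P⁻¹ = [[-1, 2], [1, -3]], and B = P·diag(2, 1)·P⁻¹.
Then B⁸ = P·diag(256, 1)·P⁻¹ = [[-768, -2], [-256, -1]] · [[-1, 2], [1, -3]] = [[766, -1530], [255, -509]].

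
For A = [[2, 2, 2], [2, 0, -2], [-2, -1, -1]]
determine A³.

A² = [[4, 2, -2], [8, 6, 6], [-4, -3, -1]]
A³ = [[16, 10, 6], [16, 10, -2], [-12, -7, -1]]

[[16, 10, 6], [16, 10, -2], [-12, -7, -1]]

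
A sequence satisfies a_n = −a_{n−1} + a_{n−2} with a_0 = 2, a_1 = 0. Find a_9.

With companion matrix A = [[−1, 1], [1, 0]], [a_n, a_{n−1}]ᵀ = A·[a_{n−1}, a_{n−2}]ᵀ, so [a_9, a_8]ᵀ = A⁸·[a_1, a_0]ᵀ.
A⁸ = [[34, −21], [−21, 13]], giving [a_9, a_8]ᵀ = [[−42], [26]].

−42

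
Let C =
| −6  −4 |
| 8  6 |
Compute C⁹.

[[−1536, −1024], [2048, 1536]]

tr C = 0 and det C = −4, so the characteristic polynomial is λ² − (0)λ + (−4) with roots −2 and 2.
Eigenvectors give P = [[−1, −1], [1, 2]] with P⁻¹ = [[−2, −1], [1, 1]], and C = P·diag(−2, 2)·P⁻¹.
Then C⁹ = P·diag(−512, 512)·P⁻¹ = [[512, −512], [−512, 1024]] · [[−2, −1], [1, 1]] = [[−1536, −1024], [2048, 1536]].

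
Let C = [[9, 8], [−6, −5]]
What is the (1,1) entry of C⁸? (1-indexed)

26241

tr C = 4 and det C = 3, so the characteristic polynomial is λ² − (4)λ + (3) with roots 1 and 3.
Eigenvectors give P = [[−1, 4], [1, −3]] with P⁻¹ = [[3, 4], [1, 1]], and C = P·diag(1, 3)·P⁻¹.
Then C⁸ = P·diag(1, 6561)·P⁻¹ = [[−1, 26244], [1, −19683]] · [[3, 4], [1, 1]] = [[26241, 26240], [−19680, −19679]].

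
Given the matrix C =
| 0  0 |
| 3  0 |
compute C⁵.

[[0, 0], [0, 0]]

C is strictly triangular, hence nilpotent: C² = 0, so C⁵ = 0.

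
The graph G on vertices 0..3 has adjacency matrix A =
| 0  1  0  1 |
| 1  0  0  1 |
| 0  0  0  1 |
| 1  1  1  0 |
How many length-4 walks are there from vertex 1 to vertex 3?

The number of length-4 walks from vertex 1 to vertex 3 is entry (1,3) of A⁴, where A is the adjacency matrix.
A² = [[2, 1, 1, 1], [1, 2, 1, 1], [1, 1, 1, 0], [1, 1, 0, 3]]
A³ = [[2, 3, 1, 4], [3, 2, 1, 4], [1, 1, 0, 3], [4, 4, 3, 2]]
A⁴ = [[7, 6, 4, 6], [6, 7, 4, 6], [4, 4, 3, 2], [6, 6, 2, 11]]

6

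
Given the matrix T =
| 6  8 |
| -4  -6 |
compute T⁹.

[[1536, 2048], [-1024, -1536]]

tr T = 0 and det T = -4, so the characteristic polynomial is λ² − (0)λ + (-4) with roots 2 and -2.
Eigenvectors give P = [[-2, -1], [1, 1]] with P⁻¹ = [[-1, -1], [1, 2]], and T = P·diag(2, -2)·P⁻¹.
Then T⁹ = P·diag(512, -512)·P⁻¹ = [[-1024, 512], [512, -512]] · [[-1, -1], [1, 2]] = [[1536, 2048], [-1024, -1536]].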